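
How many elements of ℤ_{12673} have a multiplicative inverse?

Factor 12673: 12673 = 19 × 23 × 29.
φ(12673) = 12673 · (1 − 1/19) · (1 − 1/23) · (1 − 1/29)
       = 12673 · 11088/12673 = 11088.

11088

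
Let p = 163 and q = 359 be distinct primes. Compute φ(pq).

φ(n) = (p − 1)(q − 1) = (163−1)(359−1) = 162·358 = 57996.

57996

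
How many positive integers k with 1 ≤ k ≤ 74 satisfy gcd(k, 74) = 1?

Factor 74: 74 = 2 * 37.
φ(74) = 74 · (1 − 1/2) · (1 − 1/37)
       = 74 · 36/74 = 36.

36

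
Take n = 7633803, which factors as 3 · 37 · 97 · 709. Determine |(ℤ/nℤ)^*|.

4893696

φ(7633803) = 7633803 · (1 − 1/3) · (1 − 1/37) · (1 − 1/97) · (1 − 1/709)
       = 7633803 · 4893696/7633803 = 4893696.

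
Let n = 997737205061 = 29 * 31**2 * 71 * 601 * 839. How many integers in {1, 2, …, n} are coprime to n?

φ(997737205061) = 997737205061 · (1 − 1/29) · (1 − 1/31) · (1 − 1/71) · (1 − 1/601) · (1 − 1/839)
       = 997737205061 · 29564640000/32185071131 = 916503840000.

916503840000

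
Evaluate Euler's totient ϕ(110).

First factor: 110 = 2 · 5 · 11.
φ(110) = 110 · (1 − 1/2) · (1 − 1/5) · (1 − 1/11)
       = 110 · 40/110 = 40.

40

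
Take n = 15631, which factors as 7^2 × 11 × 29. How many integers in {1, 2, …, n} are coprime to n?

11760

φ(7^2) = 7^2 − 7^1 = 49 − 7 = 42.
φ(11) = 11 − 1 = 10.
φ(29) = 29 − 1 = 28.
Since φ is multiplicative, φ(15631) = 42 · 10 · 28 = 11760.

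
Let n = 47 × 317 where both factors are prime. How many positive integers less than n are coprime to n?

φ(pq) = (p−1)(q−1) = 46 · 316 = 14536.

14536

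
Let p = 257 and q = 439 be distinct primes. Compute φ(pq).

φ(257) = 257 − 1 = 256.
φ(439) = 439 − 1 = 438.
φ(112823) = 256 × 438 = 112128.

112128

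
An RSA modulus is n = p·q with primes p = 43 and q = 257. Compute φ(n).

For distinct primes, φ(pq) = (p−1)(q−1) = 42 × 256 = 10752.

10752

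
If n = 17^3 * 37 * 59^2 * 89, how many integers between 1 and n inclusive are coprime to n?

φ(17^3) = 17^3 − 17^2 = 4913 − 289 = 4624.
φ(37) = 37 − 1 = 36.
φ(59^2) = 59^1·(59−1) = 59·58 = 3422.
φ(89) = 89 − 1 = 88.
φ(56317389829) = 4624 × 36 × 3422 × 88 = 50128303104.

50128303104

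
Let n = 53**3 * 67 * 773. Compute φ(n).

φ(53^3) = 53^3 − 53^2 = 148877 − 2809 = 146068.
φ(67) = 67 − 1 = 66.
φ(773) = 773 − 1 = 772.
Multiply: 146068 · 66 · 772 = 7442456736.

7442456736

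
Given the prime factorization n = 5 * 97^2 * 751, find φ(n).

27936000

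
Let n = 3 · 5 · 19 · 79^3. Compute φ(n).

φ(140516115) = 140516115 · (1 − 1/3) · (1 − 1/5) · (1 − 1/19) · (1 − 1/79)
       = 140516115 · 11232/22515 = 70098912.

70098912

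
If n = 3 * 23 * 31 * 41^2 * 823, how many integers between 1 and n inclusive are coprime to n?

1779465600

φ(2959227357) = 2959227357 · (1 − 1/3) · (1 − 1/23) · (1 − 1/31) · (1 − 1/41) · (1 − 1/823)
       = 2959227357 · 43401600/72176277 = 1779465600.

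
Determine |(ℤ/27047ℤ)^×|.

24192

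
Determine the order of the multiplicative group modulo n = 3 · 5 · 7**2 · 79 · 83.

φ(3) = 3 − 1 = 2.
φ(5) = 5 − 1 = 4.
φ(7^2) = 7^1·(7−1) = 7·6 = 42.
φ(79) = 79 − 1 = 78.
φ(83) = 83 − 1 = 82.
Multiply: 2 · 4 · 42 · 78 · 82 = 2149056.

2149056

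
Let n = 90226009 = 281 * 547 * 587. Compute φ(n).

89587680

φ(90226009) = 90226009 · (1 − 1/281) · (1 − 1/547) · (1 − 1/587)
       = 90226009 · 89587680/90226009 = 89587680.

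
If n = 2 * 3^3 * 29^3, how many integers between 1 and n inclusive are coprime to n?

φ(1317006) = 1317006 · (1 − 1/2) · (1 − 1/3) · (1 − 1/29)
       = 1317006 · 56/174 = 423864.

423864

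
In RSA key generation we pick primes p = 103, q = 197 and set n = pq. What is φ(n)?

19992

For distinct primes, φ(pq) = (p−1)(q−1) = 102 × 196 = 19992.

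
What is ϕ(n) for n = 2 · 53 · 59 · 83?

φ(2) = 2 − 1 = 1.
φ(53) = 53 − 1 = 52.
φ(59) = 59 − 1 = 58.
φ(83) = 83 − 1 = 82.
Multiply: 1 · 52 · 58 · 82 = 247312.

247312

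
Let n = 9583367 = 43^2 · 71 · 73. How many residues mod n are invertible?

φ(43^2) = 43^1·(43−1) = 43·42 = 1806.
φ(71) = 71 − 1 = 70.
φ(73) = 73 − 1 = 72.
Since φ is multiplicative, φ(9583367) = 1806 · 70 · 72 = 9102240.

9102240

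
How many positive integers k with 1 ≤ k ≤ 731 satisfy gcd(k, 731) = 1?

Prime factorization: 731 = 17 · 43.
φ(17) = 17 − 1 = 16.
φ(43) = 43 − 1 = 42.
Multiply: 16 · 42 = 672.

672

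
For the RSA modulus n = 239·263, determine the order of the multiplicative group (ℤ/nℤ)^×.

62356

φ(62857) = 62857 · (1 − 1/239) · (1 − 1/263)
       = 62857 · 62356/62857 = 62356.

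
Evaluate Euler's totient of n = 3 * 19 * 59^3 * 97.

φ(3) = 3 − 1 = 2.
φ(19) = 19 − 1 = 18.
φ(59^3) = 59^2·(59−1) = 3481·58 = 201898.
φ(97) = 97 − 1 = 96.
φ(1135540491) = 2 × 18 × 201898 × 96 = 697759488.

697759488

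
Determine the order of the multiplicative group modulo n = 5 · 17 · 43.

2688

φ(3655) = 3655 · (1 − 1/5) · (1 − 1/17) · (1 − 1/43)
       = 3655 · 2688/3655 = 2688.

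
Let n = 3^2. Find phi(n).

6

φ(9) = 9 · (1 − 1/3)
       = 9 · 2/3 = 6.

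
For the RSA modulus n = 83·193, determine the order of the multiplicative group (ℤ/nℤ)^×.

15744

For distinct primes, φ(pq) = (p−1)(q−1) = 82 × 192 = 15744.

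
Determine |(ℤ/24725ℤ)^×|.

18480

Factor 24725: 24725 = 5^2 * 23 * 43.
φ(24725) = 24725 · (1 − 1/5) · (1 − 1/23) · (1 − 1/43)
       = 24725 · 3696/4945 = 18480.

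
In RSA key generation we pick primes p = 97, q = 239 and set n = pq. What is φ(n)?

φ(n) = (p − 1)(q − 1) = (97−1)(239−1) = 96·238 = 22848.

22848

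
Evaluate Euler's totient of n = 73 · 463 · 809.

φ(73) = 73 − 1 = 72.
φ(463) = 463 − 1 = 462.
φ(809) = 809 − 1 = 808.
Multiply: 72 · 462 · 808 = 26877312.

26877312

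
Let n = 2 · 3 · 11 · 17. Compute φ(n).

320

φ(2) = 2 − 1 = 1.
φ(3) = 3 − 1 = 2.
φ(11) = 11 − 1 = 10.
φ(17) = 17 − 1 = 16.
Since φ is multiplicative, φ(1122) = 1 · 2 · 10 · 16 = 320.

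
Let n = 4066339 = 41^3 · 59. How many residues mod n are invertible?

3899920

φ(4066339) = 4066339 · (1 − 1/41) · (1 − 1/59)
       = 4066339 · 2320/2419 = 3899920.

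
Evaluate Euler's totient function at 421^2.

176820

φ(177241) = 177241 · (1 − 1/421)
       = 177241 · 420/421 = 176820.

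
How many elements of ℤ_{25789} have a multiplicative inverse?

23040

First factor: 25789 = 17 · 37 · 41.
φ(25789) = 25789 · (1 − 1/17) · (1 − 1/37) · (1 − 1/41)
       = 25789 · 23040/25789 = 23040.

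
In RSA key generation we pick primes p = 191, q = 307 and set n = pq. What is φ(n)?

58140

For distinct primes, φ(pq) = (p−1)(q−1) = 190 × 306 = 58140.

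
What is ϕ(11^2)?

110

φ(11^2) = 11^2 − 11^1 = 121 − 11 = 110.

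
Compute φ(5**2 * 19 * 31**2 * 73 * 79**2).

148538707200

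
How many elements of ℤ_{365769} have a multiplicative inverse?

365769 = 3**3 × 19 × 23 × 31.
φ(365769) = 365769 · (1 − 1/3) · (1 − 1/19) · (1 − 1/23) · (1 − 1/31)
       = 365769 · 23760/40641 = 213840.

213840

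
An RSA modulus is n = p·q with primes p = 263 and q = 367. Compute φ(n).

95892

φ(96521) = 96521 · (1 − 1/263) · (1 − 1/367)
       = 96521 · 95892/96521 = 95892.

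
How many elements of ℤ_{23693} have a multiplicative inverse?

Factor 23693: 23693 = 19 · 29 · 43.
φ(19) = 19 − 1 = 18.
φ(29) = 29 − 1 = 28.
φ(43) = 43 − 1 = 42.
Multiply: 18 · 28 · 42 = 21168.

21168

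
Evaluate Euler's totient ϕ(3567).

2240

First factor: 3567 = 3 · 29 · 41.
φ(3) = 3 − 1 = 2.
φ(29) = 29 − 1 = 28.
φ(41) = 41 − 1 = 40.
Multiply: 2 · 28 · 40 = 2240.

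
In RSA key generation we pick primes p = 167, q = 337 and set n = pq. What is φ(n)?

55776

φ(pq) = (p−1)(q−1) = 166 · 336 = 55776.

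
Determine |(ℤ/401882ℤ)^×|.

174720

First factor: 401882 = 2 · 13^2 · 29 · 41.
φ(401882) = 401882 · (1 − 1/2) · (1 − 1/13) · (1 − 1/29) · (1 − 1/41)
       = 401882 · 13440/30914 = 174720.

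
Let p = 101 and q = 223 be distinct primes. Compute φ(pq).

φ(101) = 101 − 1 = 100.
φ(223) = 223 − 1 = 222.
φ(22523) = 100 × 222 = 22200.

22200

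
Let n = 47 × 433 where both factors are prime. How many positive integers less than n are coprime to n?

19872

φ(20351) = 20351 · (1 − 1/47) · (1 − 1/433)
       = 20351 · 19872/20351 = 19872.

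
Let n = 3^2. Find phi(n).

φ(9) = 9 · (1 − 1/3)
       = 9 · 2/3 = 6.

6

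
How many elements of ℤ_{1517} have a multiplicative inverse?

Prime factorization: 1517 = 37 * 41.
φ(37) = 37 − 1 = 36.
φ(41) = 41 − 1 = 40.
φ(1517) = 36 × 40 = 1440.

1440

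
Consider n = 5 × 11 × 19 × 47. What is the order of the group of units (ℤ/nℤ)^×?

φ(5) = 5 − 1 = 4.
φ(11) = 11 − 1 = 10.
φ(19) = 19 − 1 = 18.
φ(47) = 47 − 1 = 46.
Since φ is multiplicative, φ(49115) = 4 · 10 · 18 · 46 = 33120.

33120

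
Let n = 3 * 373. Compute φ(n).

φ(3) = 3 − 1 = 2.
φ(373) = 373 − 1 = 372.
Since φ is multiplicative, φ(1119) = 2 · 372 = 744.

744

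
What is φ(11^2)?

110

φ(121) = 121 · (1 − 1/11)
       = 121 · 10/11 = 110.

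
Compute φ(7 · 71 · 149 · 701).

φ(51911153) = 51911153 · (1 − 1/7) · (1 − 1/71) · (1 − 1/149) · (1 − 1/701)
       = 51911153 · 43512000/51911153 = 43512000.

43512000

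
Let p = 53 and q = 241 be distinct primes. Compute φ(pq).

12480

φ(n) = (p − 1)(q − 1) = (53−1)(241−1) = 52·240 = 12480.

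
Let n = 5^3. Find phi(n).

100

φ(5^3) = 5^2·(5−1) = 25·4 = 100.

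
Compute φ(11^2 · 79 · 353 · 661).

1993305600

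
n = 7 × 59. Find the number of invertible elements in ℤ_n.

348

φ(7) = 7 − 1 = 6.
φ(59) = 59 − 1 = 58.
Since φ is multiplicative, φ(413) = 6 · 58 = 348.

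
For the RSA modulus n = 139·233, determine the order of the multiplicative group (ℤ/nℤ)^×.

32016

For distinct primes, φ(pq) = (p−1)(q−1) = 138 × 232 = 32016.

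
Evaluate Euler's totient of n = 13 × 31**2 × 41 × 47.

φ(24074011) = 24074011 · (1 − 1/13) · (1 − 1/31) · (1 − 1/41) · (1 − 1/47)
       = 24074011 · 662400/776581 = 20534400.

20534400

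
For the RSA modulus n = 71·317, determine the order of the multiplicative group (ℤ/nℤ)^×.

φ(n) = (p − 1)(q − 1) = (71−1)(317−1) = 70·316 = 22120.

22120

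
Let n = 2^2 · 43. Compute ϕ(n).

φ(2^2) = 2^2 − 2^1 = 4 − 2 = 2.
φ(43) = 43 − 1 = 42.
Since φ is multiplicative, φ(172) = 2 · 42 = 84.

84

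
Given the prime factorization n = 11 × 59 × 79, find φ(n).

45240

φ(51271) = 51271 · (1 − 1/11) · (1 − 1/59) · (1 − 1/79)
       = 51271 · 45240/51271 = 45240.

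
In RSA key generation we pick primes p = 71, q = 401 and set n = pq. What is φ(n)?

28000

For distinct primes, φ(pq) = (p−1)(q−1) = 70 × 400 = 28000.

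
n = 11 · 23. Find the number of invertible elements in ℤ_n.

220

φ(253) = 253 · (1 − 1/11) · (1 − 1/23)
       = 253 · 220/253 = 220.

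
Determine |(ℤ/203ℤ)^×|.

168

Factor 203: 203 = 7 · 29.
φ(203) = 203 · (1 − 1/7) · (1 − 1/29)
       = 203 · 168/203 = 168.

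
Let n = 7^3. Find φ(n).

294

φ(7^3) = 7^3 − 7^2 = 343 − 49 = 294.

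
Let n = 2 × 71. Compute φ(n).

70

φ(2) = 2 − 1 = 1.
φ(71) = 71 − 1 = 70.
Multiply: 1 · 70 = 70.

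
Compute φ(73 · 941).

φ(68693) = 68693 · (1 − 1/73) · (1 − 1/941)
       = 68693 · 67680/68693 = 67680.

67680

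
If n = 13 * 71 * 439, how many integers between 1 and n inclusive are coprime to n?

367920

φ(405197) = 405197 · (1 − 1/13) · (1 − 1/71) · (1 − 1/439)
       = 405197 · 367920/405197 = 367920.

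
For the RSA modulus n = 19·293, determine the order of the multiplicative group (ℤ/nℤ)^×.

φ(n) = (p − 1)(q − 1) = (19−1)(293−1) = 18·292 = 5256.

5256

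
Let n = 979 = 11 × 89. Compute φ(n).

880

φ(11) = 11 − 1 = 10.
φ(89) = 89 − 1 = 88.
φ(979) = 10 × 88 = 880.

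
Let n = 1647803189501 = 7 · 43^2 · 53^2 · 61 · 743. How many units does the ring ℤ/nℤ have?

1329545992320

φ(7) = 7 − 1 = 6.
φ(43^2) = 43^2 − 43^1 = 1849 − 43 = 1806.
φ(53^2) = 53^1·(53−1) = 53·52 = 2756.
φ(61) = 61 − 1 = 60.
φ(743) = 743 − 1 = 742.
Multiply: 6 · 1806 · 2756 · 60 · 742 = 1329545992320.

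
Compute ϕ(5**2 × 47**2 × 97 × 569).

2357790720

φ(5^2) = 5^2 − 5^1 = 25 − 5 = 20.
φ(47^2) = 47^1·(47−1) = 47·46 = 2162.
φ(97) = 97 − 1 = 96.
φ(569) = 569 − 1 = 568.
Since φ is multiplicative, φ(3048033425) = 20 · 2162 · 96 · 568 = 2357790720.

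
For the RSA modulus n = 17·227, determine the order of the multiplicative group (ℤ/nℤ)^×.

φ(3859) = 3859 · (1 − 1/17) · (1 − 1/227)
       = 3859 · 3616/3859 = 3616.

3616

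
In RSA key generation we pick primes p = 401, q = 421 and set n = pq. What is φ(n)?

168000

φ(401) = 401 − 1 = 400.
φ(421) = 421 − 1 = 420.
φ(168821) = 400 × 420 = 168000.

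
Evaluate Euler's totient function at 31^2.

930

φ(961) = 961 · (1 − 1/31)
       = 961 · 30/31 = 930.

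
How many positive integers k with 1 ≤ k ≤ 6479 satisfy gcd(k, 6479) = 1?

5400

First factor: 6479 = 11 × 19 × 31.
φ(6479) = 6479 · (1 − 1/11) · (1 − 1/19) · (1 − 1/31)
       = 6479 · 5400/6479 = 5400.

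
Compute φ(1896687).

1896687 = 3^2 · 13^2 · 29 · 43.
φ(1896687) = 1896687 · (1 − 1/3) · (1 − 1/13) · (1 − 1/29) · (1 − 1/43)
       = 1896687 · 28224/48633 = 1100736.

1100736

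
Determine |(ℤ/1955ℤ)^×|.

1408

Prime factorization: 1955 = 5 × 17 × 23.
φ(1955) = 1955 · (1 − 1/5) · (1 − 1/17) · (1 − 1/23)
       = 1955 · 1408/1955 = 1408.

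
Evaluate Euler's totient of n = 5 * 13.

48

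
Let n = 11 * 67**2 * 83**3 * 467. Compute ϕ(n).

11640581934960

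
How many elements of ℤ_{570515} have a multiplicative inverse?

Factor 570515: 570515 = 5 · 11**2 · 23 · 41.
φ(5) = 5 − 1 = 4.
φ(11^2) = 11^2 − 11^1 = 121 − 11 = 110.
φ(23) = 23 − 1 = 22.
φ(41) = 41 − 1 = 40.
φ(570515) = 4 × 110 × 22 × 40 = 387200.

387200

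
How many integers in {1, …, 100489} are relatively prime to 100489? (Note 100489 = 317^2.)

100172

φ(317^2) = 317^2 − 317^1 = 100489 − 317 = 100172.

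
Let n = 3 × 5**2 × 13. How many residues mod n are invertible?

480

φ(3) = 3 − 1 = 2.
φ(5^2) = 5^1·(5−1) = 5·4 = 20.
φ(13) = 13 − 1 = 12.
Since φ is multiplicative, φ(975) = 2 · 20 · 12 = 480.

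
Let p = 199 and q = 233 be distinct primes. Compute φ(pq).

φ(pq) = (p−1)(q−1) = 198 · 232 = 45936.

45936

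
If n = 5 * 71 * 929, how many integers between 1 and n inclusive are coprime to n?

259840

φ(329795) = 329795 · (1 − 1/5) · (1 − 1/71) · (1 − 1/929)
       = 329795 · 259840/329795 = 259840.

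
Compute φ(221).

192

Prime factorization: 221 = 13 · 17.
φ(13) = 13 − 1 = 12.
φ(17) = 17 − 1 = 16.
Multiply: 12 · 16 = 192.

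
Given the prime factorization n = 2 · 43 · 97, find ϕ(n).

4032

φ(8342) = 8342 · (1 − 1/2) · (1 − 1/43) · (1 − 1/97)
       = 8342 · 4032/8342 = 4032.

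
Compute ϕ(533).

480

Prime factorization: 533 = 13 × 41.
φ(533) = 533 · (1 − 1/13) · (1 − 1/41)
       = 533 · 480/533 = 480.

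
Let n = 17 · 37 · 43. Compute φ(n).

φ(27047) = 27047 · (1 − 1/17) · (1 − 1/37) · (1 − 1/43)
       = 27047 · 24192/27047 = 24192.

24192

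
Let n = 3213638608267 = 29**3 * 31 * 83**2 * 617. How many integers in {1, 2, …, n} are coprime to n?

φ(3213638608267) = 3213638608267 · (1 − 1/29) · (1 − 1/31) · (1 − 1/83) · (1 − 1/617)
       = 3213638608267 · 42430080/46038689 = 2961746874240.

2961746874240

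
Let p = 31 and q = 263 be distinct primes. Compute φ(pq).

7860

φ(pq) = (p−1)(q−1) = 30 · 262 = 7860.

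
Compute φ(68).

32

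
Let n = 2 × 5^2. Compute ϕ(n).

20

φ(2) = 2 − 1 = 1.
φ(5^2) = 5^2 − 5^1 = 25 − 5 = 20.
φ(50) = 1 × 20 = 20.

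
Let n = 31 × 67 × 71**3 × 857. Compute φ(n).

598072305600

φ(31) = 31 − 1 = 30.
φ(67) = 67 − 1 = 66.
φ(71^3) = 71^2·(71−1) = 5041·70 = 352870.
φ(857) = 857 − 1 = 856.
φ(637077642979) = 30 × 66 × 352870 × 856 = 598072305600.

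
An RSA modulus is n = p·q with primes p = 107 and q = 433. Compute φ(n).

45792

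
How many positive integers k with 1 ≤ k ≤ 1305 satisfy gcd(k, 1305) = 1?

Factor 1305: 1305 = 3^2 · 5 · 29.
φ(1305) = 1305 · (1 − 1/3) · (1 − 1/5) · (1 − 1/29)
       = 1305 · 224/435 = 672.

672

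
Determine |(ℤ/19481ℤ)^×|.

Factor 19481: 19481 = 7 · 11**2 · 23.
φ(7) = 7 − 1 = 6.
φ(11^2) = 11^1·(11−1) = 11·10 = 110.
φ(23) = 23 − 1 = 22.
φ(19481) = 6 × 110 × 22 = 14520.

14520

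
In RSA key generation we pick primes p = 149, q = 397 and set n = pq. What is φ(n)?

58608

φ(n) = (p − 1)(q − 1) = (149−1)(397−1) = 148·396 = 58608.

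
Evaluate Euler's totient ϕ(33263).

33263 = 29 * 31 * 37.
φ(33263) = 33263 · (1 − 1/29) · (1 − 1/31) · (1 − 1/37)
       = 33263 · 30240/33263 = 30240.

30240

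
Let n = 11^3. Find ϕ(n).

φ(1331) = 1331 · (1 − 1/11)
       = 1331 · 10/11 = 1210.

1210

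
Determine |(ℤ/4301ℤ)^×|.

3520

4301 = 11 · 17 · 23.
φ(11) = 11 − 1 = 10.
φ(17) = 17 − 1 = 16.
φ(23) = 23 − 1 = 22.
φ(4301) = 10 × 16 × 22 = 3520.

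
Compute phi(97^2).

φ(9409) = 9409 · (1 − 1/97)
       = 9409 · 96/97 = 9312.

9312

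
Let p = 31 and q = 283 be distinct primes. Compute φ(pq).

8460

φ(pq) = (p−1)(q−1) = 30 · 282 = 8460.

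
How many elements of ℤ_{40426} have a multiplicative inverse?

Factor 40426: 40426 = 2 · 17 · 29 · 41.
φ(40426) = 40426 · (1 − 1/2) · (1 − 1/17) · (1 − 1/29) · (1 − 1/41)
       = 40426 · 17920/40426 = 17920.

17920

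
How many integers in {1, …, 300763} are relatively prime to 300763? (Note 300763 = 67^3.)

296274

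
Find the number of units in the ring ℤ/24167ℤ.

First factor: 24167 = 11 * 13^3.
φ(24167) = 24167 · (1 − 1/11) · (1 − 1/13)
       = 24167 · 120/143 = 20280.

20280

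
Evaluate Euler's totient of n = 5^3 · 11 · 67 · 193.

φ(17780125) = 17780125 · (1 − 1/5) · (1 − 1/11) · (1 − 1/67) · (1 − 1/193)
       = 17780125 · 506880/711205 = 12672000.

12672000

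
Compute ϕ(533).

Prime factorization: 533 = 13 × 41.
φ(13) = 13 − 1 = 12.
φ(41) = 41 − 1 = 40.
Multiply: 12 · 40 = 480.

480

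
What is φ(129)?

Factor 129: 129 = 3 · 43.
φ(3) = 3 − 1 = 2.
φ(43) = 43 − 1 = 42.
φ(129) = 2 × 42 = 84.

84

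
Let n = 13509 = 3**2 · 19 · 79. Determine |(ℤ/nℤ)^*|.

8424

φ(3^2) = 3^1·(3−1) = 3·2 = 6.
φ(19) = 19 − 1 = 18.
φ(79) = 79 − 1 = 78.
Multiply: 6 · 18 · 78 = 8424.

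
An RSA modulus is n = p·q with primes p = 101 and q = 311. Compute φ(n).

31000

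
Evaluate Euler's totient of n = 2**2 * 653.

φ(2612) = 2612 · (1 − 1/2) · (1 − 1/653)
       = 2612 · 652/1306 = 1304.

1304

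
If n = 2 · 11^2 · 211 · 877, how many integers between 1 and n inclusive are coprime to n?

20235600

φ(44781374) = 44781374 · (1 − 1/2) · (1 − 1/11) · (1 − 1/211) · (1 − 1/877)
       = 44781374 · 1839600/4071034 = 20235600.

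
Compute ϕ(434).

180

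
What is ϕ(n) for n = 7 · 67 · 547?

φ(7) = 7 − 1 = 6.
φ(67) = 67 − 1 = 66.
φ(547) = 547 − 1 = 546.
Multiply: 6 · 66 · 546 = 216216.

216216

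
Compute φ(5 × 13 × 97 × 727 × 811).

2709780480

φ(5) = 5 − 1 = 4.
φ(13) = 13 − 1 = 12.
φ(97) = 97 − 1 = 96.
φ(727) = 727 − 1 = 726.
φ(811) = 811 − 1 = 810.
Multiply: 4 · 12 · 96 · 726 · 810 = 2709780480.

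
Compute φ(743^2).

551306

φ(743^2) = 743^1·(743−1) = 743·742 = 551306.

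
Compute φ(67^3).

φ(67^3) = 67^3 − 67^2 = 300763 − 4489 = 296274.

296274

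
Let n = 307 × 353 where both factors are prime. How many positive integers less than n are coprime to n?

For distinct primes, φ(pq) = (p−1)(q−1) = 306 × 352 = 107712.

107712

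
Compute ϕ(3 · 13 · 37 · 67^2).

φ(3) = 3 − 1 = 2.
φ(13) = 13 − 1 = 12.
φ(37) = 37 − 1 = 36.
φ(67^2) = 67^2 − 67^1 = 4489 − 67 = 4422.
φ(6477627) = 2 × 12 × 36 × 4422 = 3820608.

3820608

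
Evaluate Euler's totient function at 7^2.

φ(49) = 49 · (1 − 1/7)
       = 49 · 6/7 = 42.

42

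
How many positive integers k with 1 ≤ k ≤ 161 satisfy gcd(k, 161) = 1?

132

161 = 7 · 23.
φ(7) = 7 − 1 = 6.
φ(23) = 23 − 1 = 22.
φ(161) = 6 × 22 = 132.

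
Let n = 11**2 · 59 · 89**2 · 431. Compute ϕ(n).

21486308800

φ(11^2) = 11^2 − 11^1 = 121 − 11 = 110.
φ(59) = 59 − 1 = 58.
φ(89^2) = 89^1·(89−1) = 89·88 = 7832.
φ(431) = 431 − 1 = 430.
Multiply: 110 · 58 · 7832 · 430 = 21486308800.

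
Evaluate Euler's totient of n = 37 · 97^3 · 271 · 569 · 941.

φ(4899910050146359) = 4899910050146359 · (1 − 1/37) · (1 − 1/97) · (1 − 1/271) · (1 − 1/569) · (1 − 1/941)
       = 4899910050146359 · 498211430400/520768418551 = 4687671348633600.

4687671348633600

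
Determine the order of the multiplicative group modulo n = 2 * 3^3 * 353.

φ(19062) = 19062 · (1 − 1/2) · (1 − 1/3) · (1 − 1/353)
       = 19062 · 704/2118 = 6336.

6336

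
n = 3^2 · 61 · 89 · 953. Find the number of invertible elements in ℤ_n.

30159360

φ(46564533) = 46564533 · (1 − 1/3) · (1 − 1/61) · (1 − 1/89) · (1 − 1/953)
       = 46564533 · 10053120/15521511 = 30159360.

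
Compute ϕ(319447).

Factor 319447: 319447 = 17 · 19 · 23 · 43.
φ(319447) = 319447 · (1 − 1/17) · (1 − 1/19) · (1 − 1/23) · (1 − 1/43)
       = 319447 · 266112/319447 = 266112.

266112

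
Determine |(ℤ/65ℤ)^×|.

48

65 = 5 · 13.
φ(5) = 5 − 1 = 4.
φ(13) = 13 − 1 = 12.
φ(65) = 4 × 12 = 48.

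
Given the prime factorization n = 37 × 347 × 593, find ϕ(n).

φ(37) = 37 − 1 = 36.
φ(347) = 347 − 1 = 346.
φ(593) = 593 − 1 = 592.
Multiply: 36 · 346 · 592 = 7373952.

7373952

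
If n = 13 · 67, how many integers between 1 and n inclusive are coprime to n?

φ(13) = 13 − 1 = 12.
φ(67) = 67 − 1 = 66.
Multiply: 12 · 66 = 792.

792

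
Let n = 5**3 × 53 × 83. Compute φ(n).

426400

φ(549875) = 549875 · (1 − 1/5) · (1 − 1/53) · (1 − 1/83)
       = 549875 · 17056/21995 = 426400.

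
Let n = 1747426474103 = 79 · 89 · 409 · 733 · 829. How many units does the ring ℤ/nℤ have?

1697379121152

φ(79) = 79 − 1 = 78.
φ(89) = 89 − 1 = 88.
φ(409) = 409 − 1 = 408.
φ(733) = 733 − 1 = 732.
φ(829) = 829 − 1 = 828.
φ(1747426474103) = 78 × 88 × 408 × 732 × 828 = 1697379121152.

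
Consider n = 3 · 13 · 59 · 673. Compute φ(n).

φ(3) = 3 − 1 = 2.
φ(13) = 13 − 1 = 12.
φ(59) = 59 − 1 = 58.
φ(673) = 673 − 1 = 672.
Multiply: 2 · 12 · 58 · 672 = 935424.

935424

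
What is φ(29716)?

12672

First factor: 29716 = 2**2 * 17 * 19 * 23.
φ(2^2) = 2^1·(2−1) = 2·1 = 2.
φ(17) = 17 − 1 = 16.
φ(19) = 19 − 1 = 18.
φ(23) = 23 − 1 = 22.
Since φ is multiplicative, φ(29716) = 2 · 16 · 18 · 22 = 12672.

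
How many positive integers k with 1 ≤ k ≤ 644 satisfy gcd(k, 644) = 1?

264

Prime factorization: 644 = 2^2 · 7 · 23.
φ(644) = 644 · (1 − 1/2) · (1 − 1/7) · (1 − 1/23)
       = 644 · 132/322 = 264.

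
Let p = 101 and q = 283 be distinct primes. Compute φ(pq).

28200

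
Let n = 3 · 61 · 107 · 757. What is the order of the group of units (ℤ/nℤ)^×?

φ(14822817) = 14822817 · (1 − 1/3) · (1 − 1/61) · (1 − 1/107) · (1 − 1/757)
       = 14822817 · 9616320/14822817 = 9616320.

9616320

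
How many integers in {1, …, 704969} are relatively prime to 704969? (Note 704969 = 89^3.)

φ(89^3) = 89^2·(89−1) = 7921·88 = 697048.

697048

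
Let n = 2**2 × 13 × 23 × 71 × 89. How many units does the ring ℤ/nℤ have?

3252480

φ(7557524) = 7557524 · (1 − 1/2) · (1 − 1/13) · (1 − 1/23) · (1 − 1/71) · (1 − 1/89)
       = 7557524 · 1626240/3778762 = 3252480.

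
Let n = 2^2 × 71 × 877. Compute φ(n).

122640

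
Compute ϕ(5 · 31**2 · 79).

290160

φ(5) = 5 − 1 = 4.
φ(31^2) = 31^1·(31−1) = 31·30 = 930.
φ(79) = 79 − 1 = 78.
φ(379595) = 4 × 930 × 78 = 290160.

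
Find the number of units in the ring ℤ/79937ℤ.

65520

First factor: 79937 = 11 · 13**2 · 43.
φ(79937) = 79937 · (1 − 1/11) · (1 − 1/13) · (1 − 1/43)
       = 79937 · 5040/6149 = 65520.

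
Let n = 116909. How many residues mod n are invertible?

97152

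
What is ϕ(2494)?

First factor: 2494 = 2 × 29 × 43.
φ(2) = 2 − 1 = 1.
φ(29) = 29 − 1 = 28.
φ(43) = 43 − 1 = 42.
Since φ is multiplicative, φ(2494) = 1 · 28 · 42 = 1176.

1176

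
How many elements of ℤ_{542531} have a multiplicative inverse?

453600

Prime factorization: 542531 = 11 * 31 * 37 * 43.
φ(11) = 11 − 1 = 10.
φ(31) = 31 − 1 = 30.
φ(37) = 37 − 1 = 36.
φ(43) = 43 − 1 = 42.
Since φ is multiplicative, φ(542531) = 10 · 30 · 36 · 42 = 453600.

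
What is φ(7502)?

7502 = 2 · 11**2 · 31.
φ(7502) = 7502 · (1 − 1/2) · (1 − 1/11) · (1 − 1/31)
       = 7502 · 300/682 = 3300.

3300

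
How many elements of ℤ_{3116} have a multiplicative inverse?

Prime factorization: 3116 = 2^2 · 19 · 41.
φ(2^2) = 2^2 − 2^1 = 4 − 2 = 2.
φ(19) = 19 − 1 = 18.
φ(41) = 41 − 1 = 40.
Multiply: 2 · 18 · 40 = 1440.

1440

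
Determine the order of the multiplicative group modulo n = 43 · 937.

39312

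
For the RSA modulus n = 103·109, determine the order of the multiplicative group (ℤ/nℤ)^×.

φ(11227) = 11227 · (1 − 1/103) · (1 − 1/109)
       = 11227 · 11016/11227 = 11016.

11016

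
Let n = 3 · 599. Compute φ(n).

1196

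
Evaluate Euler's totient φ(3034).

3034 = 2 * 37 * 41.
φ(2) = 2 − 1 = 1.
φ(37) = 37 − 1 = 36.
φ(41) = 41 − 1 = 40.
φ(3034) = 1 × 36 × 40 = 1440.

1440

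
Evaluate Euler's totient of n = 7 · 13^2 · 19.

16848

φ(7) = 7 − 1 = 6.
φ(13^2) = 13^2 − 13^1 = 169 − 13 = 156.
φ(19) = 19 − 1 = 18.
Since φ is multiplicative, φ(22477) = 6 · 156 · 18 = 16848.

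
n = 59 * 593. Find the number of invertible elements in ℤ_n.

34336

φ(59) = 59 − 1 = 58.
φ(593) = 593 − 1 = 592.
φ(34987) = 58 × 592 = 34336.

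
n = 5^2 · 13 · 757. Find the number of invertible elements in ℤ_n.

181440

φ(246025) = 246025 · (1 − 1/5) · (1 − 1/13) · (1 − 1/757)
       = 246025 · 36288/49205 = 181440.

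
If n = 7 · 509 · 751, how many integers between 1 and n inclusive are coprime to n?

2286000

φ(2675813) = 2675813 · (1 − 1/7) · (1 − 1/509) · (1 − 1/751)
       = 2675813 · 2286000/2675813 = 2286000.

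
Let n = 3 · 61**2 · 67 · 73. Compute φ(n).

34784640

φ(3) = 3 − 1 = 2.
φ(61^2) = 61^1·(61−1) = 61·60 = 3660.
φ(67) = 67 − 1 = 66.
φ(73) = 73 − 1 = 72.
Multiply: 2 · 3660 · 66 · 72 = 34784640.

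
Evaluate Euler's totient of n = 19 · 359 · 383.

2461608

φ(19) = 19 − 1 = 18.
φ(359) = 359 − 1 = 358.
φ(383) = 383 − 1 = 382.
Multiply: 18 · 358 · 382 = 2461608.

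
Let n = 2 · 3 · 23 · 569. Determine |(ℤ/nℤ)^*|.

24992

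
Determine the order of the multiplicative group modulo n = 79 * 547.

φ(43213) = 43213 · (1 − 1/79) · (1 − 1/547)
       = 43213 · 42588/43213 = 42588.

42588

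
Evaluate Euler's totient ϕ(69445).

Factor 69445: 69445 = 5 · 17 · 19 · 43.
φ(5) = 5 − 1 = 4.
φ(17) = 17 − 1 = 16.
φ(19) = 19 − 1 = 18.
φ(43) = 43 − 1 = 42.
Multiply: 4 · 16 · 18 · 42 = 48384.

48384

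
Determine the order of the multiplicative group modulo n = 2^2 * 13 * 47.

φ(2^2) = 2^2 − 2^1 = 4 − 2 = 2.
φ(13) = 13 − 1 = 12.
φ(47) = 47 − 1 = 46.
Since φ is multiplicative, φ(2444) = 2 · 12 · 46 = 1104.

1104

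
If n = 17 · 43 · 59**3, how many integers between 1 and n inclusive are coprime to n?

135675456

φ(17) = 17 − 1 = 16.
φ(43) = 43 − 1 = 42.
φ(59^3) = 59^2·(59−1) = 3481·58 = 201898.
Multiply: 16 · 42 · 201898 = 135675456.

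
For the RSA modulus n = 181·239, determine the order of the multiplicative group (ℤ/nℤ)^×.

42840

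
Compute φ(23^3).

φ(12167) = 12167 · (1 − 1/23)
       = 12167 · 22/23 = 11638.

11638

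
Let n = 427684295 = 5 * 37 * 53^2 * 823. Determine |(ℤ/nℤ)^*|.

φ(427684295) = 427684295 · (1 − 1/5) · (1 − 1/37) · (1 − 1/53) · (1 − 1/823)
       = 427684295 · 6155136/8069515 = 326222208.

326222208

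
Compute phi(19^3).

φ(6859) = 6859 · (1 − 1/19)
       = 6859 · 18/19 = 6498.

6498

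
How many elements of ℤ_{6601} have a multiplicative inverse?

Prime factorization: 6601 = 7 · 23 · 41.
φ(7) = 7 − 1 = 6.
φ(23) = 23 − 1 = 22.
φ(41) = 41 − 1 = 40.
Since φ is multiplicative, φ(6601) = 6 · 22 · 40 = 5280.

5280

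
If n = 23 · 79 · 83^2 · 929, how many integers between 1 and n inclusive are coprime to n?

φ(11628583777) = 11628583777 · (1 − 1/23) · (1 − 1/79) · (1 − 1/83) · (1 − 1/929)
       = 11628583777 · 130580736/140103419 = 10838201088.

10838201088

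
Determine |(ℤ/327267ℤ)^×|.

First factor: 327267 = 3^3 × 17 × 23 × 31.
φ(327267) = 327267 · (1 − 1/3) · (1 − 1/17) · (1 − 1/23) · (1 − 1/31)
       = 327267 · 21120/36363 = 190080.

190080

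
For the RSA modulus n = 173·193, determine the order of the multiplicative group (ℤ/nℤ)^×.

φ(pq) = (p−1)(q−1) = 172 · 192 = 33024.

33024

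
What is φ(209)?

Factor 209: 209 = 11 × 19.
φ(209) = 209 · (1 − 1/11) · (1 − 1/19)
       = 209 · 180/209 = 180.

180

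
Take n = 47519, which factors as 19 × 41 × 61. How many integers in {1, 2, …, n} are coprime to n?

φ(47519) = 47519 · (1 − 1/19) · (1 − 1/41) · (1 − 1/61)
       = 47519 · 43200/47519 = 43200.

43200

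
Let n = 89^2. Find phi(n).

7832

φ(89^2) = 89^2 − 89^1 = 7921 − 89 = 7832.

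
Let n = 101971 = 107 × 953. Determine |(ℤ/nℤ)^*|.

φ(107) = 107 − 1 = 106.
φ(953) = 953 − 1 = 952.
Multiply: 106 · 952 = 100912.

100912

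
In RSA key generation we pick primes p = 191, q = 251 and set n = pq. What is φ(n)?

φ(n) = (p − 1)(q − 1) = (191−1)(251−1) = 190·250 = 47500.

47500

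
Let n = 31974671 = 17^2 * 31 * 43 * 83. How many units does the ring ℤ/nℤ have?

28103040

φ(17^2) = 17^1·(17−1) = 17·16 = 272.
φ(31) = 31 − 1 = 30.
φ(43) = 43 − 1 = 42.
φ(83) = 83 − 1 = 82.
Multiply: 272 · 30 · 42 · 82 = 28103040.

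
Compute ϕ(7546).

Prime factorization: 7546 = 2 × 7**3 × 11.
φ(2) = 2 − 1 = 1.
φ(7^3) = 7^2·(7−1) = 49·6 = 294.
φ(11) = 11 − 1 = 10.
Multiply: 1 · 294 · 10 = 2940.

2940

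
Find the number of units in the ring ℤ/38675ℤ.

First factor: 38675 = 5**2 · 7 · 13 · 17.
φ(38675) = 38675 · (1 − 1/5) · (1 − 1/7) · (1 − 1/13) · (1 − 1/17)
       = 38675 · 4608/7735 = 23040.

23040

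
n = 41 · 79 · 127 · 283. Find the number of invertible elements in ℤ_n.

φ(41) = 41 − 1 = 40.
φ(79) = 79 − 1 = 78.
φ(127) = 127 − 1 = 126.
φ(283) = 283 − 1 = 282.
φ(116412899) = 40 × 78 × 126 × 282 = 110859840.

110859840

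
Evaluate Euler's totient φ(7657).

6480

Prime factorization: 7657 = 13 × 19 × 31.
φ(7657) = 7657 · (1 − 1/13) · (1 − 1/19) · (1 − 1/31)
       = 7657 · 6480/7657 = 6480.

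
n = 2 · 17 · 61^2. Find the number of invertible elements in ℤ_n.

58560

φ(126514) = 126514 · (1 − 1/2) · (1 − 1/17) · (1 − 1/61)
       = 126514 · 960/2074 = 58560.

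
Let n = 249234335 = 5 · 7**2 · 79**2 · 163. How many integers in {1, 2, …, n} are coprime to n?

167704992

φ(249234335) = 249234335 · (1 − 1/5) · (1 − 1/7) · (1 − 1/79) · (1 − 1/163)
       = 249234335 · 303264/450695 = 167704992.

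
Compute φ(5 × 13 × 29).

φ(5) = 5 − 1 = 4.
φ(13) = 13 − 1 = 12.
φ(29) = 29 − 1 = 28.
Multiply: 4 · 12 · 28 = 1344.

1344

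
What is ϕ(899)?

840

First factor: 899 = 29 · 31.
φ(29) = 29 − 1 = 28.
φ(31) = 31 − 1 = 30.
Multiply: 28 · 30 = 840.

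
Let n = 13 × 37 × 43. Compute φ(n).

φ(13) = 13 − 1 = 12.
φ(37) = 37 − 1 = 36.
φ(43) = 43 − 1 = 42.
Since φ is multiplicative, φ(20683) = 12 · 36 · 42 = 18144.

18144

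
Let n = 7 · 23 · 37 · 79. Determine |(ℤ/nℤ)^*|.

370656

φ(470603) = 470603 · (1 − 1/7) · (1 − 1/23) · (1 − 1/37) · (1 − 1/79)
       = 470603 · 370656/470603 = 370656.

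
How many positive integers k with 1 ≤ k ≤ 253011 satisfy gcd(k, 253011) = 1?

140800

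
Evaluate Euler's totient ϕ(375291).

375291 = 3^2 * 7^2 * 23 * 37.
φ(375291) = 375291 · (1 − 1/3) · (1 − 1/7) · (1 − 1/23) · (1 − 1/37)
       = 375291 · 9504/17871 = 199584.

199584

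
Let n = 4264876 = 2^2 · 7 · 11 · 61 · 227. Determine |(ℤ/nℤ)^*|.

1627200

φ(4264876) = 4264876 · (1 − 1/2) · (1 − 1/7) · (1 − 1/11) · (1 − 1/61) · (1 − 1/227)
       = 4264876 · 813600/2132438 = 1627200.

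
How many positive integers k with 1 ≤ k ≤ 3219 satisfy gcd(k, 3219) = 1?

Factor 3219: 3219 = 3 · 29 · 37.
φ(3) = 3 − 1 = 2.
φ(29) = 29 − 1 = 28.
φ(37) = 37 − 1 = 36.
Since φ is multiplicative, φ(3219) = 2 · 28 · 36 = 2016.

2016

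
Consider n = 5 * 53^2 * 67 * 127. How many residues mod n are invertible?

φ(5) = 5 − 1 = 4.
φ(53^2) = 53^2 − 53^1 = 2809 − 53 = 2756.
φ(67) = 67 − 1 = 66.
φ(127) = 127 − 1 = 126.
Since φ is multiplicative, φ(119508905) = 4 · 2756 · 66 · 126 = 91675584.

91675584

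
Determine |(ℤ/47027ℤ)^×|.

Factor 47027: 47027 = 31 × 37 × 41.
φ(31) = 31 − 1 = 30.
φ(37) = 37 − 1 = 36.
φ(41) = 41 − 1 = 40.
Multiply: 30 · 36 · 40 = 43200.

43200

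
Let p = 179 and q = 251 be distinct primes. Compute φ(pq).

44500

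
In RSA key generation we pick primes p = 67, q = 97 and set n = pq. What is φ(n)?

6336

For distinct primes, φ(pq) = (p−1)(q−1) = 66 × 96 = 6336.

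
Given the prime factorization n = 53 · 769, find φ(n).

φ(53) = 53 − 1 = 52.
φ(769) = 769 − 1 = 768.
Since φ is multiplicative, φ(40757) = 52 · 768 = 39936.

39936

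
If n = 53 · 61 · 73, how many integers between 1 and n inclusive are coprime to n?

224640

φ(236009) = 236009 · (1 − 1/53) · (1 − 1/61) · (1 − 1/73)
       = 236009 · 224640/236009 = 224640.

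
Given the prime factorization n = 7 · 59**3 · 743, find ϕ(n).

898849896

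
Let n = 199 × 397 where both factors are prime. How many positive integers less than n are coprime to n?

78408

For distinct primes, φ(pq) = (p−1)(q−1) = 198 × 396 = 78408.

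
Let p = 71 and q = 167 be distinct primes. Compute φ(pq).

φ(71) = 71 − 1 = 70.
φ(167) = 167 − 1 = 166.
φ(11857) = 70 × 166 = 11620.

11620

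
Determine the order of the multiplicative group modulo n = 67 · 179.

11748

φ(67) = 67 − 1 = 66.
φ(179) = 179 − 1 = 178.
φ(11993) = 66 × 178 = 11748.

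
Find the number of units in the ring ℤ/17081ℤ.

15120

First factor: 17081 = 19 * 29 * 31.
φ(17081) = 17081 · (1 − 1/19) · (1 − 1/29) · (1 − 1/31)
       = 17081 · 15120/17081 = 15120.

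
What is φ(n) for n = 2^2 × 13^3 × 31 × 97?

φ(26425516) = 26425516 · (1 − 1/2) · (1 − 1/13) · (1 − 1/31) · (1 − 1/97)
       = 26425516 · 34560/78182 = 11681280.

11681280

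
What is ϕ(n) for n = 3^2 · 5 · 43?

φ(1935) = 1935 · (1 − 1/3) · (1 − 1/5) · (1 − 1/43)
       = 1935 · 336/645 = 1008.

1008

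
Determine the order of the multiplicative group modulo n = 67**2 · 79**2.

27248364

φ(28015849) = 28015849 · (1 − 1/67) · (1 − 1/79)
       = 28015849 · 5148/5293 = 27248364.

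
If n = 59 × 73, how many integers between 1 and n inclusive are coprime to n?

φ(4307) = 4307 · (1 − 1/59) · (1 − 1/73)
       = 4307 · 4176/4307 = 4176.

4176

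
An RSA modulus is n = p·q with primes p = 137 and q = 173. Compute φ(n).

φ(n) = (p − 1)(q − 1) = (137−1)(173−1) = 136·172 = 23392.

23392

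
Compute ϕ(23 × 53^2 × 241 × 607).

8818318080

φ(23) = 23 − 1 = 22.
φ(53^2) = 53^1·(53−1) = 53·52 = 2756.
φ(241) = 241 − 1 = 240.
φ(607) = 607 − 1 = 606.
Multiply: 22 · 2756 · 240 · 606 = 8818318080.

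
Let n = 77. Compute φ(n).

60

77 = 7 × 11.
φ(7) = 7 − 1 = 6.
φ(11) = 11 − 1 = 10.
φ(77) = 6 × 10 = 60.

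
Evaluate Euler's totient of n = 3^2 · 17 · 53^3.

φ(22778181) = 22778181 · (1 − 1/3) · (1 − 1/17) · (1 − 1/53)
       = 22778181 · 1664/2703 = 14022528.

14022528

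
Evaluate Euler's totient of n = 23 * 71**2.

109340

φ(23) = 23 − 1 = 22.
φ(71^2) = 71^2 − 71^1 = 5041 − 71 = 4970.
Since φ is multiplicative, φ(115943) = 22 · 4970 = 109340.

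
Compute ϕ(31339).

23760

Factor 31339: 31339 = 7 · 11**2 · 37.
φ(31339) = 31339 · (1 − 1/7) · (1 − 1/11) · (1 − 1/37)
       = 31339 · 2160/2849 = 23760.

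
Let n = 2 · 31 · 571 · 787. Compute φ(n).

13440600

φ(27861374) = 27861374 · (1 − 1/2) · (1 − 1/31) · (1 − 1/571) · (1 − 1/787)
       = 27861374 · 13440600/27861374 = 13440600.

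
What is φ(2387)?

1800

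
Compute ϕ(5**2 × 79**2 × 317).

38943840

φ(49459925) = 49459925 · (1 − 1/5) · (1 − 1/79) · (1 − 1/317)
       = 49459925 · 98592/125215 = 38943840.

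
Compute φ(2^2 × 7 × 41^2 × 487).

9564480

φ(22922116) = 22922116 · (1 − 1/2) · (1 − 1/7) · (1 − 1/41) · (1 − 1/487)
       = 22922116 · 116640/279538 = 9564480.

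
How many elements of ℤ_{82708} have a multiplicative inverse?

82708 = 2^2 · 23 · 29 · 31.
φ(82708) = 82708 · (1 − 1/2) · (1 − 1/23) · (1 − 1/29) · (1 − 1/31)
       = 82708 · 18480/41354 = 36960.

36960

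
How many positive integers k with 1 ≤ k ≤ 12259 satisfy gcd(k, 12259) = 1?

10560

First factor: 12259 = 13 × 23 × 41.
φ(12259) = 12259 · (1 − 1/13) · (1 − 1/23) · (1 − 1/41)
       = 12259 · 10560/12259 = 10560.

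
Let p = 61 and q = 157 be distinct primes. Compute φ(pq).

For distinct primes, φ(pq) = (p−1)(q−1) = 60 × 156 = 9360.

9360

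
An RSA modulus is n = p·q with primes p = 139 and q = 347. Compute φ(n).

47748

φ(pq) = (p−1)(q−1) = 138 · 346 = 47748.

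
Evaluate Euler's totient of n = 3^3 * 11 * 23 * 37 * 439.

φ(3^3) = 3^2·(3−1) = 9·2 = 18.
φ(11) = 11 − 1 = 10.
φ(23) = 23 − 1 = 22.
φ(37) = 37 − 1 = 36.
φ(439) = 439 − 1 = 438.
Since φ is multiplicative, φ(110955933) = 18 · 10 · 22 · 36 · 438 = 62441280.

62441280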